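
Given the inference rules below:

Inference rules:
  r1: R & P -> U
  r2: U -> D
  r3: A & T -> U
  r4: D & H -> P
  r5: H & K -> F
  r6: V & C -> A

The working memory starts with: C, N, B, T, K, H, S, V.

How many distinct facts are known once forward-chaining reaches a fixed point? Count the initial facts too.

13

Round 1 fires r5, r6, giving F, A.
Round 2 fires r3, giving U.
Round 3 fires r2, giving D.
Round 4 fires r4, giving P.
Closure: {A, B, C, D, F, H, K, N, P, S, T, U, V} — 13 facts.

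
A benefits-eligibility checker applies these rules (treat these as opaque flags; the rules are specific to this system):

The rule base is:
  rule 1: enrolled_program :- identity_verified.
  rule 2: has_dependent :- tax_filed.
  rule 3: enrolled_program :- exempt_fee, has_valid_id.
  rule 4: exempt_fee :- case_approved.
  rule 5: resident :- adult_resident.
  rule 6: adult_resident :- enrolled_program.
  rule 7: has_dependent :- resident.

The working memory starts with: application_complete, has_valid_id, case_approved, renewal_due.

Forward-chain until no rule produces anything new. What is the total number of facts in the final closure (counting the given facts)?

9

Round 1: rule 4 [exempt_fee :- case_approved.]. New: exempt_fee.
Round 2: rule 3 [enrolled_program :- exempt_fee, has_valid_id.]. New: enrolled_program.
Round 3: rule 6 [adult_resident :- enrolled_program.]. New: adult_resident.
Round 4: rule 5 [resident :- adult_resident.]. New: resident.
Round 5: rule 7 [has_dependent :- resident.]. New: has_dependent.
Closure: {adult_resident, application_complete, case_approved, enrolled_program, exempt_fee, has_dependent, has_valid_id, renewal_due, resident} — 9 facts.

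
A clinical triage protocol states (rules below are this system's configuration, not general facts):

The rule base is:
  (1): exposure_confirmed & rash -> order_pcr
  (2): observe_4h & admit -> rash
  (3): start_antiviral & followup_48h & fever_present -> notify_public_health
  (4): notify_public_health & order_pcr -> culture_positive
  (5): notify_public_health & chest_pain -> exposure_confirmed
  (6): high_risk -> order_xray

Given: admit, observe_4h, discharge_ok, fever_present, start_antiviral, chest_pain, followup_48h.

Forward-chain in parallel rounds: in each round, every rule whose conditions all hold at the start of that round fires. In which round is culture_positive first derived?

Round 1: (2) [observe_4h & admit -> rash]; (3) [start_antiviral & followup_48h & fever_present -> notify_public_health]. Adds rash, notify_public_health.
Round 2: (5) [notify_public_health & chest_pain -> exposure_confirmed]. Adds exposure_confirmed.
Round 3: (1) [exposure_confirmed & rash -> order_pcr]. Adds order_pcr.
Round 4: (4) [notify_public_health & order_pcr -> culture_positive]. Adds culture_positive.
culture_positive first appears in round 4.

4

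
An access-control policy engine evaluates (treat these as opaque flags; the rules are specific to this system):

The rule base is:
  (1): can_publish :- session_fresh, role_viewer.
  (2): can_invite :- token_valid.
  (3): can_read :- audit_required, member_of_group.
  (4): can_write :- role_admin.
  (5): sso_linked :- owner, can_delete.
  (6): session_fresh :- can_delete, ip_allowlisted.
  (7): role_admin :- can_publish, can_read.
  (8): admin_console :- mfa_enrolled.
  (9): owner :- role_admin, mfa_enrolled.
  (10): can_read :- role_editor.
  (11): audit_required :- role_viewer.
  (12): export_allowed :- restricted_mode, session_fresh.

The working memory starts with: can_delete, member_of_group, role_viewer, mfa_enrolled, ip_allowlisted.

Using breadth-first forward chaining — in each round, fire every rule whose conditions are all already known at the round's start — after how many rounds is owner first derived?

4

[1] (6) [session_fresh :- can_delete, ip_allowlisted.]; (8) [admin_console :- mfa_enrolled.]; (11) [audit_required :- role_viewer.]. ⇒ new: session_fresh, admin_console, audit_required.
[2] (1) [can_publish :- session_fresh, role_viewer.]; (3) [can_read :- audit_required, member_of_group.]. ⇒ new: can_publish, can_read.
[3] (7) [role_admin :- can_publish, can_read.]. ⇒ new: role_admin.
[4] (4) [can_write :- role_admin.]; (9) [owner :- role_admin, mfa_enrolled.]. ⇒ new: can_write, owner.
owner first appears in round 4.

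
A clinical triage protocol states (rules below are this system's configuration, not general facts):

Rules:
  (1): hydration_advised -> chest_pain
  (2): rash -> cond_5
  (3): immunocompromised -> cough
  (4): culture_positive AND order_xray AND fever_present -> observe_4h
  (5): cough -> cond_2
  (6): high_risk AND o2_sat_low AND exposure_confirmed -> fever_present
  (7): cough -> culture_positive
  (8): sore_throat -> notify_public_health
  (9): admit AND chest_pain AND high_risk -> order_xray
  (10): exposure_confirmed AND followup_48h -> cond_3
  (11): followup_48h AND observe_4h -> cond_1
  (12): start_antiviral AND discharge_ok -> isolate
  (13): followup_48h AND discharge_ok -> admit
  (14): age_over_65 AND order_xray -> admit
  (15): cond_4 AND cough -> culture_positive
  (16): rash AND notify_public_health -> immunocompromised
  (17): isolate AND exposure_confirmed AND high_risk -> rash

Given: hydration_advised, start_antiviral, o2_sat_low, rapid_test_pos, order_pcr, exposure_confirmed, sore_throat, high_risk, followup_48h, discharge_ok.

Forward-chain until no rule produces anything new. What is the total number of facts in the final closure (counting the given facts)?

Round 1 — (1), (6), (8), (10), (12), (13), derive chest_pain, fever_present, notify_public_health, cond_3, isolate, admit.
Round 2 — (9), (17), derive order_xray, rash.
Round 3 — (2), (16), derive cond_5, immunocompromised.
Round 4 — (3), derive cough.
Round 5 — (5), (7), derive cond_2, culture_positive.
Round 6 — (4), derive observe_4h.
Round 7 — (11), derive cond_1.
Closure: {admit, chest_pain, cond_1, cond_2, cond_3, cond_5, cough, culture_positive, discharge_ok, exposure_confirmed, fever_present, followup_48h, high_risk, hydration_advised, immunocompromised, isolate, notify_public_health, o2_sat_low, observe_4h, order_pcr, order_xray, rapid_test_pos, rash, sore_throat, start_antiviral} — 25 facts.

25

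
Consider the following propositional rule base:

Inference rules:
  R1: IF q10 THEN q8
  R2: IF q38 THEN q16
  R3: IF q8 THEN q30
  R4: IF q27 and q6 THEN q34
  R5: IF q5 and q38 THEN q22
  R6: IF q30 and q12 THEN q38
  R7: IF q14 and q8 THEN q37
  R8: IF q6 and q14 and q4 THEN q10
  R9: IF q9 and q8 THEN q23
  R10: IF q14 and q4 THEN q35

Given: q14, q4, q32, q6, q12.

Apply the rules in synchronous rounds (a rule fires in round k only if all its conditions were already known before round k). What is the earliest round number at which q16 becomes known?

5

Round 1 fires R8, R10, giving q10, q35.
Round 2 fires R1, giving q8.
Round 3 fires R3, R7, giving q30, q37.
Round 4 fires R6, giving q38.
Round 5 fires R2, giving q16.
q16 first appears in round 5.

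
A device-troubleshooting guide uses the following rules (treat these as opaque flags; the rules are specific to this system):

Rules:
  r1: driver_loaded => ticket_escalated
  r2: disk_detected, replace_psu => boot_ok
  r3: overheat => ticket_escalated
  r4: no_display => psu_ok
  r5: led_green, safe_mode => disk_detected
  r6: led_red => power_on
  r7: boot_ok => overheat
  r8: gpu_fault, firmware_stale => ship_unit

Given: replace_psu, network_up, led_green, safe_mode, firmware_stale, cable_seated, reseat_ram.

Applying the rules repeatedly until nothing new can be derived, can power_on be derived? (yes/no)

[1] r5 [led_green, safe_mode => disk_detected]. ⇒ new: disk_detected.
[2] r2 [disk_detected, replace_psu => boot_ok]. ⇒ new: boot_ok.
[3] r7 [boot_ok => overheat]. ⇒ new: overheat.
[4] r3 [overheat => ticket_escalated]. ⇒ new: ticket_escalated.
Fixed point reached. power_on is concluded only by r6; r6 needs led_red (never derived).

no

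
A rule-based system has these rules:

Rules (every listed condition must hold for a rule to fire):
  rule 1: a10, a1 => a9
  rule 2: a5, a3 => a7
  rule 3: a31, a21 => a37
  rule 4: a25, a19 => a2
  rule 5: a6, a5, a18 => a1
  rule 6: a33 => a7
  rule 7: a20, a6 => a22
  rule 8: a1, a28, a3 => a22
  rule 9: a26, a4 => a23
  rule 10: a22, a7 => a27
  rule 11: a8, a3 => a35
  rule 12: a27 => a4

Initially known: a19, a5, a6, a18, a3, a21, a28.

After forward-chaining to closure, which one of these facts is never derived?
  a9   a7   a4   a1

[1] rule 2 [a5, a3 => a7]; rule 5 [a6, a5, a18 => a1]. ⇒ new: a7, a1.
[2] rule 8 [a1, a28, a3 => a22]. ⇒ new: a22.
[3] rule 10 [a22, a7 => a27]. ⇒ new: a27.
[4] rule 12 [a27 => a4]. ⇒ new: a4.
Derived: a1 (round 1), a7 (round 1), a4 (round 4). a9 never appears in any round.

a9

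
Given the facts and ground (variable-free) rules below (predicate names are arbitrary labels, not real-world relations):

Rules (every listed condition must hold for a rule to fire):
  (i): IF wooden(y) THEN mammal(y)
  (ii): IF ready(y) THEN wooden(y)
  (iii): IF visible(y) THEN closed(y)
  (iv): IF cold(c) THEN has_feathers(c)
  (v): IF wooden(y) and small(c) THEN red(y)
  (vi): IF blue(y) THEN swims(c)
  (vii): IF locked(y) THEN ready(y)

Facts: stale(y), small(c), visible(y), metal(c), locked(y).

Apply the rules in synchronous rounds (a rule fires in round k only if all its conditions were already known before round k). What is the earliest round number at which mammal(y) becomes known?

Round 1 fires (iii), (vii), giving closed(y), ready(y).
Round 2 fires (ii), giving wooden(y).
Round 3 fires (i), (v), giving mammal(y), red(y).
mammal(y) first appears in round 3.

3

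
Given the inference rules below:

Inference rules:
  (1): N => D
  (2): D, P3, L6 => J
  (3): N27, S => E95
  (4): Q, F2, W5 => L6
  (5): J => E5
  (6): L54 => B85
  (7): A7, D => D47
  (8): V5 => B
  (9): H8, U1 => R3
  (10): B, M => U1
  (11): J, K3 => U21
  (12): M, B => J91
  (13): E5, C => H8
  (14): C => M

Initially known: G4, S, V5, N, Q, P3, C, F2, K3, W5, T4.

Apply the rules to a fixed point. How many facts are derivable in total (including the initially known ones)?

Round 1 — (1), (4), (8), (14), derive D, L6, B, M.
Round 2 — (2), (10), (12), derive J, U1, J91.
Round 3 — (5), (11), derive E5, U21.
Round 4 — (13), derive H8.
Round 5 — (9), derive R3.
Closure: {B, C, D, E5, F2, G4, H8, J, J91, K3, L6, M, N, P3, Q, R3, S, T4, U1, U21, V5, W5} — 22 facts.

22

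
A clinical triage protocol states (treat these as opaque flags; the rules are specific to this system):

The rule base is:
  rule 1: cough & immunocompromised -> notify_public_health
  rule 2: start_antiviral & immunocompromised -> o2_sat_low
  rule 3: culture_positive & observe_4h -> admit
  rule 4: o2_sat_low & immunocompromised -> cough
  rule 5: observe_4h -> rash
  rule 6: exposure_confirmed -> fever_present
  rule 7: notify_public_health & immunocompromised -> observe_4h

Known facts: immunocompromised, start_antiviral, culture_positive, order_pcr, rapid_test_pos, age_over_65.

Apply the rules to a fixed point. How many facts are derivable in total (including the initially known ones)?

Round 1 fires rule 2, giving o2_sat_low.
Round 2 fires rule 4, giving cough.
Round 3 fires rule 1, giving notify_public_health.
Round 4 fires rule 7, giving observe_4h.
Round 5 fires rule 3, rule 5, giving admit, rash.
Closure: {admit, age_over_65, cough, culture_positive, immunocompromised, notify_public_health, o2_sat_low, observe_4h, order_pcr, rapid_test_pos, rash, start_antiviral} — 12 facts.

12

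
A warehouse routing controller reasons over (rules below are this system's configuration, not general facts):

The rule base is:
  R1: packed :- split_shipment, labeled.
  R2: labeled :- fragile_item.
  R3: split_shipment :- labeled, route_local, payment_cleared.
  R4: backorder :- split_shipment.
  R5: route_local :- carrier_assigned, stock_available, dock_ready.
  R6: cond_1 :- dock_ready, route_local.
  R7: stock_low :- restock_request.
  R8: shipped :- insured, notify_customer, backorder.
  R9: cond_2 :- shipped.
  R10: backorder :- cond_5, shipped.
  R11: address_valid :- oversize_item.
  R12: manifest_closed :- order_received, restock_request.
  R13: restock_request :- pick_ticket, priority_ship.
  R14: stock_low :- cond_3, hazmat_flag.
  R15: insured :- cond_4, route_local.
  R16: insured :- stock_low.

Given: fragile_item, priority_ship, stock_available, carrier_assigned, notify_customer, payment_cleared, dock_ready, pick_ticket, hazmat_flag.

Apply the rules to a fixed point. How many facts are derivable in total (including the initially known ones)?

20

Round 1 — R2, R5, R13, derive labeled, route_local, restock_request.
Round 2 — R3, R6, R7, derive split_shipment, cond_1, stock_low.
Round 3 — R1, R4, R16, derive packed, backorder, insured.
Round 4 — R8, derive shipped.
Round 5 — R9, derive cond_2.
Closure: {backorder, carrier_assigned, cond_1, cond_2, dock_ready, fragile_item, hazmat_flag, insured, labeled, notify_customer, packed, payment_cleared, pick_ticket, priority_ship, restock_request, route_local, shipped, split_shipment, stock_available, stock_low} — 20 facts.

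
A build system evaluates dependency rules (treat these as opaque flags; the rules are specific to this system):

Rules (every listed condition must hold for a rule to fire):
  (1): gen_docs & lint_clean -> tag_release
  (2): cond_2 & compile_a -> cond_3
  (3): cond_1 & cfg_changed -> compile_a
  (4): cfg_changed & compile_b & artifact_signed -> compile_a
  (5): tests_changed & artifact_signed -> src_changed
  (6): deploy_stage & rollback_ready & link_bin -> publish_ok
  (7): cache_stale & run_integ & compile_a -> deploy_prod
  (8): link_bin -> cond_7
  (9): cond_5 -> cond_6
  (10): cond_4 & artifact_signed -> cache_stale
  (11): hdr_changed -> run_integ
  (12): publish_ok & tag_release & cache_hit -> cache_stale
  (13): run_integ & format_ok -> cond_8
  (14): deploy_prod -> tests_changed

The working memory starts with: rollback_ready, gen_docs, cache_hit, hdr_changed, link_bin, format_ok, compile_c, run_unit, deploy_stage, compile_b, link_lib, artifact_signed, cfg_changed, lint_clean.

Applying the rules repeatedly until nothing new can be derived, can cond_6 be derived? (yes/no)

Round 1 fires (1), (4), (6), (8), (11), giving tag_release, compile_a, publish_ok, cond_7, run_integ.
Round 2 fires (12), (13), giving cache_stale, cond_8.
Round 3 fires (7), giving deploy_prod.
Round 4 fires (14), giving tests_changed.
Round 5 fires (5), giving src_changed.
Fixed point reached. cond_6 is concluded only by (9); (9) needs cond_5 (never derived).

no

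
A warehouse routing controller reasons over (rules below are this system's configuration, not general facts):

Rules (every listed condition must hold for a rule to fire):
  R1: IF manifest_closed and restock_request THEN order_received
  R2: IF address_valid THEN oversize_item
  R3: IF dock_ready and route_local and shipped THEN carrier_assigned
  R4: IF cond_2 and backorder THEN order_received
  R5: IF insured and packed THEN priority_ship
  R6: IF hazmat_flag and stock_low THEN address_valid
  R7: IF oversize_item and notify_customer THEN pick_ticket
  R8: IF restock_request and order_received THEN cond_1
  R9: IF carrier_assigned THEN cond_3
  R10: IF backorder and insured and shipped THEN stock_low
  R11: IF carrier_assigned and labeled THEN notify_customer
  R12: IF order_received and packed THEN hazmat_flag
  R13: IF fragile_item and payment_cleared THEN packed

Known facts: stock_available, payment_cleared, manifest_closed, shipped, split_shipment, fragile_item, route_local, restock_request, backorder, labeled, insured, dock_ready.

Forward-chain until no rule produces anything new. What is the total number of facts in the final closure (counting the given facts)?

24

[1] R1 [IF manifest_closed and restock_request THEN order_received]; R3 [IF dock_ready and route_local and shipped THEN carrier_assigned]; R10 [IF backorder and insured and shipped THEN stock_low]; R13 [IF fragile_item and payment_cleared THEN packed]. ⇒ new: order_received, carrier_assigned, stock_low, packed.
[2] R5 [IF insured and packed THEN priority_ship]; R8 [IF restock_request and order_received THEN cond_1]; R9 [IF carrier_assigned THEN cond_3]; R11 [IF carrier_assigned and labeled THEN notify_customer]; R12 [IF order_received and packed THEN hazmat_flag]. ⇒ new: priority_ship, cond_1, cond_3, notify_customer, hazmat_flag.
[3] R6 [IF hazmat_flag and stock_low THEN address_valid]. ⇒ new: address_valid.
[4] R2 [IF address_valid THEN oversize_item]. ⇒ new: oversize_item.
[5] R7 [IF oversize_item and notify_customer THEN pick_ticket]. ⇒ new: pick_ticket.
Closure: {address_valid, backorder, carrier_assigned, cond_1, cond_3, dock_ready, fragile_item, hazmat_flag, insured, labeled, manifest_closed, notify_customer, order_received, oversize_item, packed, payment_cleared, pick_ticket, priority_ship, restock_request, route_local, shipped, split_shipment, stock_available, stock_low} — 24 facts.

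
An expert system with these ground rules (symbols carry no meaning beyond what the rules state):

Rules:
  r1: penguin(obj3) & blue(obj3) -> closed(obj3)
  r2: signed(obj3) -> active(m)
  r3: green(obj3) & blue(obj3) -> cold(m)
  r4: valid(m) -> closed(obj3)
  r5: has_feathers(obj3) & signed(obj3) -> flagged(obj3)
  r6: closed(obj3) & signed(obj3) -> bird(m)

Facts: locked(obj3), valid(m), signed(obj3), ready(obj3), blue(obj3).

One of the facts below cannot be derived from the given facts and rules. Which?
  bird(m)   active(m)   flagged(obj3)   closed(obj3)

Round 1 — r2, r4, derive active(m), closed(obj3).
Round 2 — r6, derive bird(m).
Derived: bird(m) (round 2), closed(obj3) (round 1), active(m) (round 1). flagged(obj3) never appears in any round.

flagged(obj3)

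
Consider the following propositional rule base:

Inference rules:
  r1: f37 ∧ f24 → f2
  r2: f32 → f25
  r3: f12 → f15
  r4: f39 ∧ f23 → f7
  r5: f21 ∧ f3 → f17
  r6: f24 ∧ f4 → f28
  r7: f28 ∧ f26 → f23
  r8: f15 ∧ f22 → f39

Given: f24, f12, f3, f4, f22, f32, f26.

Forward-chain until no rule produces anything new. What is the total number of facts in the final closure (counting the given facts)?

13

[1] r2 [f32 → f25]; r3 [f12 → f15]; r6 [f24 ∧ f4 → f28]. ⇒ new: f25, f15, f28.
[2] r7 [f28 ∧ f26 → f23]; r8 [f15 ∧ f22 → f39]. ⇒ new: f23, f39.
[3] r4 [f39 ∧ f23 → f7]. ⇒ new: f7.
Closure: {f12, f15, f22, f23, f24, f25, f26, f28, f3, f32, f39, f4, f7} — 13 facts.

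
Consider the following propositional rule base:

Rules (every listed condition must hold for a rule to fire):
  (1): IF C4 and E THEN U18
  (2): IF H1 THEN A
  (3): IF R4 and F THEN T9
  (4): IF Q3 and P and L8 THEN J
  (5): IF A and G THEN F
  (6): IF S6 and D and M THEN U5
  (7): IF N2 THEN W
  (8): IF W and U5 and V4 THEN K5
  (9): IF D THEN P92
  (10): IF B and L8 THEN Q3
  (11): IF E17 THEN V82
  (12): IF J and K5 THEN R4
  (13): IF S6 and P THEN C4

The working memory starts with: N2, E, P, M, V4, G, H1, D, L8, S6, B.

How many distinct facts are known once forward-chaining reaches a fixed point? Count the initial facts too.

Round 1 fires (2), (6), (7), (9), (10), (13), giving A, U5, W, P92, Q3, C4.
Round 2 fires (1), (4), (5), (8), giving U18, J, F, K5.
Round 3 fires (12), giving R4.
Round 4 fires (3), giving T9.
Closure: {A, B, C4, D, E, F, G, H1, J, K5, L8, M, N2, P, P92, Q3, R4, S6, T9, U18, U5, V4, W} — 23 facts.

23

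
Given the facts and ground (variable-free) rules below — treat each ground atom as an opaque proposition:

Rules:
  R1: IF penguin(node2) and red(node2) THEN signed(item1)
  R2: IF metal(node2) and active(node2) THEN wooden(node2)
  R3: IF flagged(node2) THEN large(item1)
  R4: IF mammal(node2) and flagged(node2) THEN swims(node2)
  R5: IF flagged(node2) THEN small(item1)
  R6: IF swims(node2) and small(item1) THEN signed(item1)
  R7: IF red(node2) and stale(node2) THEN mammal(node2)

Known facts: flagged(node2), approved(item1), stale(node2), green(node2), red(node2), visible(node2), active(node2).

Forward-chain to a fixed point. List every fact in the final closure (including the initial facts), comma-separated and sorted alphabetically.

[1] R3 [IF flagged(node2) THEN large(item1)]; R5 [IF flagged(node2) THEN small(item1)]; R7 [IF red(node2) and stale(node2) THEN mammal(node2)]. ⇒ new: large(item1), small(item1), mammal(node2).
[2] R4 [IF mammal(node2) and flagged(node2) THEN swims(node2)]. ⇒ new: swims(node2).
[3] R6 [IF swims(node2) and small(item1) THEN signed(item1)]. ⇒ new: signed(item1).

active(node2), approved(item1), flagged(node2), green(node2), large(item1), mammal(node2), red(node2), signed(item1), small(item1), stale(node2), swims(node2), visible(node2)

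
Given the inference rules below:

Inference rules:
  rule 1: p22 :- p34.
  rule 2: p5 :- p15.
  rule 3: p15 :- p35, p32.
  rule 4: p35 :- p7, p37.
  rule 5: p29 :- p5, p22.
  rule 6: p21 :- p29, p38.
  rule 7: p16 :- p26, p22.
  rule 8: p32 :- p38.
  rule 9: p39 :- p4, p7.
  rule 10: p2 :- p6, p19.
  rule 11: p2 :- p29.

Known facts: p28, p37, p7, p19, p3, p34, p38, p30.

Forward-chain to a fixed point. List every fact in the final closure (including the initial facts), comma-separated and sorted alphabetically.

Round 1 fires rule 1, rule 4, rule 8, giving p22, p35, p32.
Round 2 fires rule 3, giving p15.
Round 3 fires rule 2, giving p5.
Round 4 fires rule 5, giving p29.
Round 5 fires rule 6, rule 11, giving p21, p2.

p15, p19, p2, p21, p22, p28, p29, p3, p30, p32, p34, p35, p37, p38, p5, p7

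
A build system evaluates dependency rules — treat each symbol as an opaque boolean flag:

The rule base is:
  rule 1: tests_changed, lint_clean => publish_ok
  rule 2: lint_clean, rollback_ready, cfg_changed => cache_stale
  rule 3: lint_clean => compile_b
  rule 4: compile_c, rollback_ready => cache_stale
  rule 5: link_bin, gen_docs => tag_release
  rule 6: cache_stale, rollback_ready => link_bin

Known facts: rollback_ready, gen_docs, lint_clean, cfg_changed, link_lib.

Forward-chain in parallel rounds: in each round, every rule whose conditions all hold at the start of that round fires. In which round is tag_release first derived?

3

Round 1 — rule 2, rule 3, derive cache_stale, compile_b.
Round 2 — rule 6, derive link_bin.
Round 3 — rule 5, derive tag_release.
tag_release first appears in round 3.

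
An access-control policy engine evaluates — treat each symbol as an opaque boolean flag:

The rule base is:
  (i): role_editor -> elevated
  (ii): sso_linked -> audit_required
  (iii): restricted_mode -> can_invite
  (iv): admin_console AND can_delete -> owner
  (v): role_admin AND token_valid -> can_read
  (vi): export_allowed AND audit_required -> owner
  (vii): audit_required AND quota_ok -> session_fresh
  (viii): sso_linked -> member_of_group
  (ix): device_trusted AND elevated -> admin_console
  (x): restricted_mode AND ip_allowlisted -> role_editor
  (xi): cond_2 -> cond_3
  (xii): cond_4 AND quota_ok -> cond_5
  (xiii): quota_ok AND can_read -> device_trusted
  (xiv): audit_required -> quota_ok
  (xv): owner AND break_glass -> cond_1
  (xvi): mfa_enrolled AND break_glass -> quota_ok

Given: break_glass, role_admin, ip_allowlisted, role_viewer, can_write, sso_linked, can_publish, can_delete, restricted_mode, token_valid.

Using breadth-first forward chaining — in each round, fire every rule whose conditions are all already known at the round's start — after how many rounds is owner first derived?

5

Round 1: (ii) [sso_linked -> audit_required]; (iii) [restricted_mode -> can_invite]; (v) [role_admin AND token_valid -> can_read]; (viii) [sso_linked -> member_of_group]; (x) [restricted_mode AND ip_allowlisted -> role_editor]. New: audit_required, can_invite, can_read, member_of_group, role_editor.
Round 2: (i) [role_editor -> elevated]; (xiv) [audit_required -> quota_ok]. New: elevated, quota_ok.
Round 3: (vii) [audit_required AND quota_ok -> session_fresh]; (xiii) [quota_ok AND can_read -> device_trusted]. New: session_fresh, device_trusted.
Round 4: (ix) [device_trusted AND elevated -> admin_console]. New: admin_console.
Round 5: (iv) [admin_console AND can_delete -> owner]. New: owner.
owner first appears in round 5.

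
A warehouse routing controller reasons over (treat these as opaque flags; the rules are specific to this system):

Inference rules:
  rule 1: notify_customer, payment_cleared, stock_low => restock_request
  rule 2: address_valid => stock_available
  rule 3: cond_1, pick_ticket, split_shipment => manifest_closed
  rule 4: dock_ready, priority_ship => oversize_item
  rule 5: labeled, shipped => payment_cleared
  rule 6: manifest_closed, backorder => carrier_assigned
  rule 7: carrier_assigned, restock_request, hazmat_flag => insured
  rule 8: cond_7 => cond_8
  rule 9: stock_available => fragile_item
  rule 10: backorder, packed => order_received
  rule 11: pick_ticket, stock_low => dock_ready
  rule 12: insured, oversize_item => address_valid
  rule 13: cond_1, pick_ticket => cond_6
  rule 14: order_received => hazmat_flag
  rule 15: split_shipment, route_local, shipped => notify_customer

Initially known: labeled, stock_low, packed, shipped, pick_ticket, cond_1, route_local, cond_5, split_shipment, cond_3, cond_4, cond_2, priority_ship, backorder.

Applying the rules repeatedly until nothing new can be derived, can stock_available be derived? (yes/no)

[1] rule 3 [cond_1, pick_ticket, split_shipment => manifest_closed]; rule 5 [labeled, shipped => payment_cleared]; rule 10 [backorder, packed => order_received]; rule 11 [pick_ticket, stock_low => dock_ready]; rule 13 [cond_1, pick_ticket => cond_6]; rule 15 [split_shipment, route_local, shipped => notify_customer]. ⇒ new: manifest_closed, payment_cleared, order_received, dock_ready, cond_6, notify_customer.
[2] rule 1 [notify_customer, payment_cleared, stock_low => restock_request]; rule 4 [dock_ready, priority_ship => oversize_item]; rule 6 [manifest_closed, backorder => carrier_assigned]; rule 14 [order_received => hazmat_flag]. ⇒ new: restock_request, oversize_item, carrier_assigned, hazmat_flag.
[3] rule 7 [carrier_assigned, restock_request, hazmat_flag => insured]. ⇒ new: insured.
[4] rule 12 [insured, oversize_item => address_valid]. ⇒ new: address_valid.
[5] rule 2 [address_valid => stock_available]. ⇒ new: stock_available.
[6] rule 9 [stock_available => fragile_item]. ⇒ new: fragile_item.
stock_available appears in round 5, so it is derivable.

yes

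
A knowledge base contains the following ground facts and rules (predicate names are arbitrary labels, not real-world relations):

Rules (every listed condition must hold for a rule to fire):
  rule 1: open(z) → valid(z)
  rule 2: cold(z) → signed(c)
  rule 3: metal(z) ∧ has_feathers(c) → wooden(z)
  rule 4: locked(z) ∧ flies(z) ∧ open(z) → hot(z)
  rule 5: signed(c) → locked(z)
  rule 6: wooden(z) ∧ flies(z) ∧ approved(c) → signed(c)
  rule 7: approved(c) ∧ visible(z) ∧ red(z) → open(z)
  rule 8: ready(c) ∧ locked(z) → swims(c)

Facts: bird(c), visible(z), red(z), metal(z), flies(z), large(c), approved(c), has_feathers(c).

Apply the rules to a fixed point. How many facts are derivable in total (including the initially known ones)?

14

Round 1 — rule 3, rule 7, derive wooden(z), open(z).
Round 2 — rule 1, rule 6, derive valid(z), signed(c).
Round 3 — rule 5, derive locked(z).
Round 4 — rule 4, derive hot(z).
Closure: {approved(c), bird(c), flies(z), has_feathers(c), hot(z), large(c), locked(z), metal(z), open(z), red(z), signed(c), valid(z), visible(z), wooden(z)} — 14 facts.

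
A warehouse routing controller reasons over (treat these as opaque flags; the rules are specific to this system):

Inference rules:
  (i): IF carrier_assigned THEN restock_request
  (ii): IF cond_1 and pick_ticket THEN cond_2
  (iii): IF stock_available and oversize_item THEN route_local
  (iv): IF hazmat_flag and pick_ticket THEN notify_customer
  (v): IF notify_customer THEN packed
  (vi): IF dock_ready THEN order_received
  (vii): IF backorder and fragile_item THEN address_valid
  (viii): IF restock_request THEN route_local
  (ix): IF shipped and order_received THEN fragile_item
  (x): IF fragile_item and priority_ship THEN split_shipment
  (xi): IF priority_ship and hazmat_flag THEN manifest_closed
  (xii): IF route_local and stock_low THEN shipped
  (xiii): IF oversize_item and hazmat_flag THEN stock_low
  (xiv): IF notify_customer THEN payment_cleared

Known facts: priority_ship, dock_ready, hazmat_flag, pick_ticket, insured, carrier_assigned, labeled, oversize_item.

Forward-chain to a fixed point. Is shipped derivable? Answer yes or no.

Round 1 — (i), (iv), (vi), (xi), (xiii), derive restock_request, notify_customer, order_received, manifest_closed, stock_low.
Round 2 — (v), (viii), (xiv), derive packed, route_local, payment_cleared.
Round 3 — (xii), derive shipped.
Round 4 — (ix), derive fragile_item.
Round 5 — (x), derive split_shipment.
shipped appears in round 3, so it is derivable.

yes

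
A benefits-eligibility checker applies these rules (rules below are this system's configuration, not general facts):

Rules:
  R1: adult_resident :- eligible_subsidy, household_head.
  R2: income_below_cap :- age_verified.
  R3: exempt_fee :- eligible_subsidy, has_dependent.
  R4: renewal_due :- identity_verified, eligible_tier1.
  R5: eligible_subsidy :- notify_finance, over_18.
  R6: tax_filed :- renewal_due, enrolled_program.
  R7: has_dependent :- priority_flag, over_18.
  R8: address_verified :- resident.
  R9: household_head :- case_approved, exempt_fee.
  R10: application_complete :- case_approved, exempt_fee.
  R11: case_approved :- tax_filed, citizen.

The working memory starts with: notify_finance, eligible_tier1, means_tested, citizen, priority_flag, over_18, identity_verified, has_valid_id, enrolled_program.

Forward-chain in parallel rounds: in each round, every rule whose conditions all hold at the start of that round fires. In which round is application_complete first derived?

Round 1: R4 [renewal_due :- identity_verified, eligible_tier1.]; R5 [eligible_subsidy :- notify_finance, over_18.]; R7 [has_dependent :- priority_flag, over_18.]. New: renewal_due, eligible_subsidy, has_dependent.
Round 2: R3 [exempt_fee :- eligible_subsidy, has_dependent.]; R6 [tax_filed :- renewal_due, enrolled_program.]. New: exempt_fee, tax_filed.
Round 3: R11 [case_approved :- tax_filed, citizen.]. New: case_approved.
Round 4: R9 [household_head :- case_approved, exempt_fee.]; R10 [application_complete :- case_approved, exempt_fee.]. New: household_head, application_complete.
application_complete first appears in round 4.

4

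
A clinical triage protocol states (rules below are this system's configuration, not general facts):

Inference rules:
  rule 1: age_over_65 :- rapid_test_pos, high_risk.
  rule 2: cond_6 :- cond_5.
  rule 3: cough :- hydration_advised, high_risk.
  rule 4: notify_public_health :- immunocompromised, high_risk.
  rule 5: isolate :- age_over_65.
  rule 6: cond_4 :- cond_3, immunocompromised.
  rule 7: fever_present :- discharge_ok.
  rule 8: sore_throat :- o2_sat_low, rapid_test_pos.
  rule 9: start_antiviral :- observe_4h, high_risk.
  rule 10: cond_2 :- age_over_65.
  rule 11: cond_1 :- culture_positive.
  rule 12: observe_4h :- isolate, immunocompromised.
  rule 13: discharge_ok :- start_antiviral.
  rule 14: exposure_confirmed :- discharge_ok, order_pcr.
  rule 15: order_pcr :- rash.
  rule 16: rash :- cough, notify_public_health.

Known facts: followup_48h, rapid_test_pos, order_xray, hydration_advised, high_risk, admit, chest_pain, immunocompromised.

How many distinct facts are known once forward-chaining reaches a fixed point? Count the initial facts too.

Round 1 fires rule 1, rule 3, rule 4, giving age_over_65, cough, notify_public_health.
Round 2 fires rule 5, rule 10, rule 16, giving isolate, cond_2, rash.
Round 3 fires rule 12, rule 15, giving observe_4h, order_pcr.
Round 4 fires rule 9, giving start_antiviral.
Round 5 fires rule 13, giving discharge_ok.
Round 6 fires rule 7, rule 14, giving fever_present, exposure_confirmed.
Closure: {admit, age_over_65, chest_pain, cond_2, cough, discharge_ok, exposure_confirmed, fever_present, followup_48h, high_risk, hydration_advised, immunocompromised, isolate, notify_public_health, observe_4h, order_pcr, order_xray, rapid_test_pos, rash, start_antiviral} — 20 facts.

20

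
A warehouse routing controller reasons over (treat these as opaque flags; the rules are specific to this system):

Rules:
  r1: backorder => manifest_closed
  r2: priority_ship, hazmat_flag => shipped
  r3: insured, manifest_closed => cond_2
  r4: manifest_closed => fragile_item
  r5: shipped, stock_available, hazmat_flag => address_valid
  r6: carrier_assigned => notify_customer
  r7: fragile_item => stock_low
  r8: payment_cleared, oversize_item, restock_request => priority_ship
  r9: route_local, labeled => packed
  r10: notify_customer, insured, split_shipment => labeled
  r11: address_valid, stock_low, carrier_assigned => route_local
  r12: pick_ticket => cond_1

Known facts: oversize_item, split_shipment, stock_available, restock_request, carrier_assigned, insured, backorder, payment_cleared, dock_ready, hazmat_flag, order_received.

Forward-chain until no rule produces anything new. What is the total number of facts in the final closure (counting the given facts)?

22

[1] r1 [backorder => manifest_closed]; r6 [carrier_assigned => notify_customer]; r8 [payment_cleared, oversize_item, restock_request => priority_ship]. ⇒ new: manifest_closed, notify_customer, priority_ship.
[2] r2 [priority_ship, hazmat_flag => shipped]; r3 [insured, manifest_closed => cond_2]; r4 [manifest_closed => fragile_item]; r10 [notify_customer, insured, split_shipment => labeled]. ⇒ new: shipped, cond_2, fragile_item, labeled.
[3] r5 [shipped, stock_available, hazmat_flag => address_valid]; r7 [fragile_item => stock_low]. ⇒ new: address_valid, stock_low.
[4] r11 [address_valid, stock_low, carrier_assigned => route_local]. ⇒ new: route_local.
[5] r9 [route_local, labeled => packed]. ⇒ new: packed.
Closure: {address_valid, backorder, carrier_assigned, cond_2, dock_ready, fragile_item, hazmat_flag, insured, labeled, manifest_closed, notify_customer, order_received, oversize_item, packed, payment_cleared, priority_ship, restock_request, route_local, shipped, split_shipment, stock_available, stock_low} — 22 facts.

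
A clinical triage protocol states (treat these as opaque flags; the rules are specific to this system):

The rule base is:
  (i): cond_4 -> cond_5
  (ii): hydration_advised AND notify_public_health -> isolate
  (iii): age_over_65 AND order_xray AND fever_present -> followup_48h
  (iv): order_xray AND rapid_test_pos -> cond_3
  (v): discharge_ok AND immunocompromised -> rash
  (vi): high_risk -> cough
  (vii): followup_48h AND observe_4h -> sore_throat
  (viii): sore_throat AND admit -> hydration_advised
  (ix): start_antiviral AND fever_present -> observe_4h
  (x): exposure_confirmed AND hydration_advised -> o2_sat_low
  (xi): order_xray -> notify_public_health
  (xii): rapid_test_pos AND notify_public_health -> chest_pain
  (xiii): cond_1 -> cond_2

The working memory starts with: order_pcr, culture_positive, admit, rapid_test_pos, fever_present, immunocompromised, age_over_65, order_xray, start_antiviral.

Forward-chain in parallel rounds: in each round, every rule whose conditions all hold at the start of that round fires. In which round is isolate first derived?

Round 1 fires (iii), (iv), (ix), (xi), giving followup_48h, cond_3, observe_4h, notify_public_health.
Round 2 fires (vii), (xii), giving sore_throat, chest_pain.
Round 3 fires (viii), giving hydration_advised.
Round 4 fires (ii), giving isolate.
isolate first appears in round 4.

4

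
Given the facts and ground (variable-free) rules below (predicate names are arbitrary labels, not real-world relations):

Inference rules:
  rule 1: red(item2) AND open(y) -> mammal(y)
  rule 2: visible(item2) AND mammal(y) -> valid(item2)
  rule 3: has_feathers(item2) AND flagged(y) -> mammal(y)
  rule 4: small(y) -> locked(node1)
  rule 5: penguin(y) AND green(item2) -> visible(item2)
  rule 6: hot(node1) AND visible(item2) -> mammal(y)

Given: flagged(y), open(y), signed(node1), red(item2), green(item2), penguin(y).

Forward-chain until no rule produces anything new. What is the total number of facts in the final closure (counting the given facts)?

Round 1: rule 1 [red(item2) AND open(y) -> mammal(y)]; rule 5 [penguin(y) AND green(item2) -> visible(item2)]. New: mammal(y), visible(item2).
Round 2: rule 2 [visible(item2) AND mammal(y) -> valid(item2)]. New: valid(item2).
Closure: {flagged(y), green(item2), mammal(y), open(y), penguin(y), red(item2), signed(node1), valid(item2), visible(item2)} — 9 facts.

9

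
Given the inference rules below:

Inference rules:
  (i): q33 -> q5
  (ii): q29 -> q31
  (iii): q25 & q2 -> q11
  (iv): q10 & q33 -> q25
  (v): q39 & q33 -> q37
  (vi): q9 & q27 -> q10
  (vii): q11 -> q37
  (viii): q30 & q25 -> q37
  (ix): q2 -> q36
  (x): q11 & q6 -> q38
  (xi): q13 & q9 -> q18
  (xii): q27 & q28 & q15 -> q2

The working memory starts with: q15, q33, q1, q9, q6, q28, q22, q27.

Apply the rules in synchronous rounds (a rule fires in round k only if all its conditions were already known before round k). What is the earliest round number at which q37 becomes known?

4

Round 1: (i) [q33 -> q5]; (vi) [q9 & q27 -> q10]; (xii) [q27 & q28 & q15 -> q2]. Adds q5, q10, q2.
Round 2: (iv) [q10 & q33 -> q25]; (ix) [q2 -> q36]. Adds q25, q36.
Round 3: (iii) [q25 & q2 -> q11]. Adds q11.
Round 4: (vii) [q11 -> q37]; (x) [q11 & q6 -> q38]. Adds q37, q38.
q37 first appears in round 4.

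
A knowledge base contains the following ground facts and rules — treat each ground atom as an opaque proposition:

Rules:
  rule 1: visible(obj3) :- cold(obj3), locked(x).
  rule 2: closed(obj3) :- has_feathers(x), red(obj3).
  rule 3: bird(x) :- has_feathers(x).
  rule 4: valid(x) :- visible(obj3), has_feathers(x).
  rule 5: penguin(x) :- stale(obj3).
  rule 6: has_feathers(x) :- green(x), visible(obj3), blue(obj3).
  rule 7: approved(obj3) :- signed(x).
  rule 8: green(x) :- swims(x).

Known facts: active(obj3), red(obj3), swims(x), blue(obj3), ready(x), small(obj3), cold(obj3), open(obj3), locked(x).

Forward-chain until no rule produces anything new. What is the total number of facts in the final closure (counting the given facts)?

15

Round 1: rule 1 [visible(obj3) :- cold(obj3), locked(x).]; rule 8 [green(x) :- swims(x).]. New: visible(obj3), green(x).
Round 2: rule 6 [has_feathers(x) :- green(x), visible(obj3), blue(obj3).]. New: has_feathers(x).
Round 3: rule 2 [closed(obj3) :- has_feathers(x), red(obj3).]; rule 3 [bird(x) :- has_feathers(x).]; rule 4 [valid(x) :- visible(obj3), has_feathers(x).]. New: closed(obj3), bird(x), valid(x).
Closure: {active(obj3), bird(x), blue(obj3), closed(obj3), cold(obj3), green(x), has_feathers(x), locked(x), open(obj3), ready(x), red(obj3), small(obj3), swims(x), valid(x), visible(obj3)} — 15 facts.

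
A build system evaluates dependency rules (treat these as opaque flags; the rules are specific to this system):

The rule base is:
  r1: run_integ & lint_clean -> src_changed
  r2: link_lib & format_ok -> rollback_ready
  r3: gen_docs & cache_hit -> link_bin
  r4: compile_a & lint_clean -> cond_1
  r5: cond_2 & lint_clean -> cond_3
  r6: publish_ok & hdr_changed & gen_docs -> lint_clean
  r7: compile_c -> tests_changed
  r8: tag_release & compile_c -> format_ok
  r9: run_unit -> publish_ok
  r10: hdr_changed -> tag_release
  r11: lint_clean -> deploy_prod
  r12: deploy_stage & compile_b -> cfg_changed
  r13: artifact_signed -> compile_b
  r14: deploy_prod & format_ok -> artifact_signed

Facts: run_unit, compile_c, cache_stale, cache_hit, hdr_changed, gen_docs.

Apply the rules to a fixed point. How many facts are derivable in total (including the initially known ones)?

15

[1] r3 [gen_docs & cache_hit -> link_bin]; r7 [compile_c -> tests_changed]; r9 [run_unit -> publish_ok]; r10 [hdr_changed -> tag_release]. ⇒ new: link_bin, tests_changed, publish_ok, tag_release.
[2] r6 [publish_ok & hdr_changed & gen_docs -> lint_clean]; r8 [tag_release & compile_c -> format_ok]. ⇒ new: lint_clean, format_ok.
[3] r11 [lint_clean -> deploy_prod]. ⇒ new: deploy_prod.
[4] r14 [deploy_prod & format_ok -> artifact_signed]. ⇒ new: artifact_signed.
[5] r13 [artifact_signed -> compile_b]. ⇒ new: compile_b.
Closure: {artifact_signed, cache_hit, cache_stale, compile_b, compile_c, deploy_prod, format_ok, gen_docs, hdr_changed, link_bin, lint_clean, publish_ok, run_unit, tag_release, tests_changed} — 15 facts.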